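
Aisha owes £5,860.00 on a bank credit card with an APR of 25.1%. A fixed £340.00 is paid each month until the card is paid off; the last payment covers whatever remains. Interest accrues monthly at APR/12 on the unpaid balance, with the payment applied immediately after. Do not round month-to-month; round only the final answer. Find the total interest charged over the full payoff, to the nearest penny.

£1,483.80

Monthly rate r = 25.1%/12 = 2.09167% = 0.0209167.
Payoff takes n = ⌈−ln(1 − rB₀/P)/ln(1+r)⌉ = ⌈21.597⌉ = 22 payments; the last is £203.80.
Total paid = 21·£340.00 + £203.80 = £7,343.80.
Total interest = total paid − principal = £7,343.80 − £5,860.00 = £1,483.80.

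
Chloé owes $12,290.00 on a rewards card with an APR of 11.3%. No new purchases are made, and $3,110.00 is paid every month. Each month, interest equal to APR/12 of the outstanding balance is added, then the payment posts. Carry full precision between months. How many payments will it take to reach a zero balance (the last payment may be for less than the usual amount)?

Monthly rate r = 11.3%/12 = 0.941667% = 0.00941667.
Recurrence: B ← B·(1+r) − $3,110.00.
Month 1: interest $115.73; balance after payment $9,295.73.
Month 2: interest $87.53; balance after payment $6,273.27.
Month 3: interest $59.07; balance after payment $3,222.34.
Month 4: interest $30.34; balance after payment $142.68.
Month 5: interest $1.34; balance after payment $0.00.

5 payments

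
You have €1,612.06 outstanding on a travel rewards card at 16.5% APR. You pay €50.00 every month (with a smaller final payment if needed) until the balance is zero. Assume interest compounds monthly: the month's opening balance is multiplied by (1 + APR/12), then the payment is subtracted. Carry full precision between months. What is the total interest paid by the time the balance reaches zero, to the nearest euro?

€533

Monthly rate r = 16.5%/12 = 1.375% = 0.01375.
Payoff takes n = ⌈−ln(1 − rB₀/P)/ln(1+r)⌉ = ⌈42.893⌉ = 43 payments; the last is €44.67.
Total paid = 42·€50.00 + €44.67 = €2,144.67.
Total interest = total paid − principal = €2,144.67 − €1,612.06 = €532.61.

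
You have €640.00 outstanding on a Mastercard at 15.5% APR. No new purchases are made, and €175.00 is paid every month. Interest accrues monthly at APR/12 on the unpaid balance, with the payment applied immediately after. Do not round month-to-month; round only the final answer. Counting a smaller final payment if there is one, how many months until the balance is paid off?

Monthly rate r = 15.5%/12 = 1.29167% = 0.0129167.
Recurrence: B ← B·(1+r) − €175.00.
Month 1: interest €8.27; balance after payment €473.27.
Month 2: interest €6.11; balance after payment €304.38.
Month 3: interest €3.93; balance after payment €133.31.
Month 4: interest €1.72; balance after payment €0.00.

4 payments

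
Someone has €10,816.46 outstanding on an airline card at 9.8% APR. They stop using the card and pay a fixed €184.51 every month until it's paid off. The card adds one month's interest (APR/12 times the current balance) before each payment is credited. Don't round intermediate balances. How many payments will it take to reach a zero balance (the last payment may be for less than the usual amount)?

81 payments

Monthly rate r = 9.8%/12 = 0.816667% = 0.00816667.
Recurrence: B ← B·(1+r) − €184.51.
Month 1: interest €88.33; balance after payment €10,720.28.
Month 2: interest €87.55; balance after payment €10,623.32.
Closed form: n = −ln(1 − rB₀/P)/ln(1+r) = −ln(0.52125)/ln(1.00817) ≈ 80.104, so the balance reaches zero during payment 81.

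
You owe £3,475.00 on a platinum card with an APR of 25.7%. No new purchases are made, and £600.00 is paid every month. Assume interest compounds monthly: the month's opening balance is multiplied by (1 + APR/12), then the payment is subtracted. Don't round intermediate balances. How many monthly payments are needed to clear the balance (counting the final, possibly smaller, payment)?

7 months

Monthly rate r = 25.7%/12 = 2.14167% = 0.0214167.
Recurrence: B ← B·(1+r) − £600.00.
Month 1: interest £74.42; balance after payment £2,949.42.
Month 2: interest £63.17; balance after payment £2,412.59.
Closed form: n = −ln(1 − rB₀/P)/ln(1+r) = −ln(0.87596)/ln(1.02142) ≈ 6.250, so the balance reaches zero during payment 7.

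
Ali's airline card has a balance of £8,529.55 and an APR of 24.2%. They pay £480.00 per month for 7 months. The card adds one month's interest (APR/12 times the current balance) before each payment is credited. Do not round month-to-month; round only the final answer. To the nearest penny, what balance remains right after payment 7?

£6,238.73

Monthly rate r = 24.2%/12 = 2.01667% = 0.0201667.
Each month: B ← B·(1+r) − £480.00.
Month 1: interest £172.01; balance after payment £8,221.56.
Month 2: interest £165.80; balance after payment £7,907.36.
Month 3: interest £159.47; balance after payment £7,586.83.
Month 4: interest £153.00; balance after payment £7,259.83.
Month 5: interest £146.41; balance after payment £6,926.24.
Month 6: interest £139.68; balance after payment £6,585.92.
Month 7: interest £132.82; balance after payment £6,238.73.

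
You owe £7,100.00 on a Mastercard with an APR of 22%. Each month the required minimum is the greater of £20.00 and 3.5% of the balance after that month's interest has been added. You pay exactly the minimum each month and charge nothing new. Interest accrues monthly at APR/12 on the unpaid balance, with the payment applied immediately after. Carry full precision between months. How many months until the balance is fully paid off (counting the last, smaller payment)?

Monthly rate r = 22%/12 = 1.83333% = 0.0183333.
While 3.5% of the post-interest balance exceeds £20.00, each month B ← (B·(1+r))·(1 − 0.035), i.e. B shrinks by the factor (1+r)·0.965 = 0.98269.
This holds for months 1–146. Entering month 147 the balance is £554.86; 3.5% of the post-interest balance is now below £20.00, so the flat £20.00 minimum applies from here.
From month 147 a fixed £20.00 at rate r clears £554.86 in 40 more payments. Total: 146 + 40 = 186 months.

186 months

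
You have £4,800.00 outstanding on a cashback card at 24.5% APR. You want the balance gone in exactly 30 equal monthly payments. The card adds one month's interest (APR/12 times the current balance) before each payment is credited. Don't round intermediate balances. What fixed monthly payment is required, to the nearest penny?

Monthly rate r = 24.5%/12 = 2.04167% = 0.0204167.
Level-payment amortization: P = B₀·r / (1 − (1+r)^(−n)) = 4800.00·0.0204167 / (1 − 1.02042^(−30)).
Denominator 1 − (1+r)^(−30) = 0.454652034.
P = 98 / 0.454652034 ≈ 215.55.

£215.55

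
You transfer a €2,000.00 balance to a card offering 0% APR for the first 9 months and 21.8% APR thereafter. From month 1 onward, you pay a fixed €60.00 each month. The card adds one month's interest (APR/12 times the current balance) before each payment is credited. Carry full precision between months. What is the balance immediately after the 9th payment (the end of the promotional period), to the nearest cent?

€1,460.00

Promo months 1–9 at r₀ = 0%/12 = 0; months 10+ at r₁ = 21.8%/12 = 0.0181667.
After month 9 (no interest yet): B = €2,000.00 − 9·€60.00 = €1,460.00.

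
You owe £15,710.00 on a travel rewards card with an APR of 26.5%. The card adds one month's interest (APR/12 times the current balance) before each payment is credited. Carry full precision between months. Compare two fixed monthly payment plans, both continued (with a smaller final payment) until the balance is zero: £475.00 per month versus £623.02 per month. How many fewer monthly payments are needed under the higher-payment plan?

23 fewer payments

Monthly rate r = 26.5%/12 = 2.20833% = 0.0220833.
At £475.00/mo: n = ⌈−ln(1 − rB₀/P)/ln(1+r)⌉ = 61 payments (last £3.29); total interest = total paid − £15,710.00 = £12,793.29.
At £623.02/mo: 38 payments (last £162.65); total interest £7,504.39.
Payments saved = 61 − 38 = 23.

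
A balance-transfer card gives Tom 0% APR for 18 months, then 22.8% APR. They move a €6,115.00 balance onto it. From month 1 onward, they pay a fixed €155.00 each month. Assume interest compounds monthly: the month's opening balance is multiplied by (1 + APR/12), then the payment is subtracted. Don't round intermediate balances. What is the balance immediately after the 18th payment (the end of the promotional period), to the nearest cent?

€3,325.00

Promo months 1–18 at r₀ = 0%/12 = 0; months 19+ at r₁ = 22.8%/12 = 0.019.
After month 18 (no interest yet): B = €6,115.00 − 18·€155.00 = €3,325.00.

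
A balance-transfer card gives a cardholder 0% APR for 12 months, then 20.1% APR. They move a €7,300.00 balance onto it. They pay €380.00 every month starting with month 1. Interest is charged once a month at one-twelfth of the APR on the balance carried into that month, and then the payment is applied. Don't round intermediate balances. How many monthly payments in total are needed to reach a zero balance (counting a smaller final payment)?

20 months

Promo months 1–12 at r₀ = 0%/12 = 0; months 13+ at r₁ = 20.1%/12 = 0.01675.
After month 12 (no interest yet): B = €7,300.00 − 12·€380.00 = €2,740.00.
Then at r₁ with €380.00/mo: n₂ = −ln(1 − r₁·B/P)/ln(1+r₁) ≈ 7.75 → 8 more payments.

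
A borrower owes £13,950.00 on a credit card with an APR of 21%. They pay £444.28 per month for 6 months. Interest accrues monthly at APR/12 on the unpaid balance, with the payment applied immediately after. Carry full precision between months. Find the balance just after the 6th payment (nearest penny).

£12,695.29

Monthly rate r = 21%/12 = 1.75% = 0.0175.
Each month: B ← B·(1+r) − £444.28.
Month 1: interest £244.13; balance after payment £13,749.84.
Month 2: interest £240.62; balance after payment £13,546.19.
Month 3: interest £237.06; balance after payment £13,338.97.
Month 4: interest £233.43; balance after payment £13,128.12.
Month 5: interest £229.74; balance after payment £12,913.58.
Month 6: interest £225.99; balance after payment £12,695.29.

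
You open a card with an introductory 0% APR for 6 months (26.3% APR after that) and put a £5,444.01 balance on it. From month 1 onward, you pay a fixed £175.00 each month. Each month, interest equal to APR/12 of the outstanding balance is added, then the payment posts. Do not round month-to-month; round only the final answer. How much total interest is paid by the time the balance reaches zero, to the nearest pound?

Promo months 1–6 at r₀ = 0%/12 = 0; months 7+ at r₁ = 26.3%/12 = 0.0219167.
After month 6 (no interest yet): B = £5,444.01 − 6·£175.00 = £4,394.01.
Then at r₁ with £175.00/mo: n₂ = −ln(1 − r₁·B/P)/ln(1+r₁) ≈ 36.86 → 37 more payments.
Total paid = 42·£175.00 + £151.10 = £7,501.10; interest = £7,501.10 − £5,444.01 = £2,057.09.

£2,057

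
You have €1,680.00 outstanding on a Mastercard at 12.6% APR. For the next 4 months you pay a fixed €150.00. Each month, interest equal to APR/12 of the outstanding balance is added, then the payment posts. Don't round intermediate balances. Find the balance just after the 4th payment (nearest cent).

€1,142.16

Monthly rate r = 12.6%/12 = 1.05% = 0.0105.
Each month: B ← B·(1+r) − €150.00.
Month 1: interest €17.64; balance after payment €1,547.64.
Month 2: interest €16.25; balance after payment €1,413.89.
Month 3: interest €14.85; balance after payment €1,278.74.
Month 4: interest €13.43; balance after payment €1,142.16.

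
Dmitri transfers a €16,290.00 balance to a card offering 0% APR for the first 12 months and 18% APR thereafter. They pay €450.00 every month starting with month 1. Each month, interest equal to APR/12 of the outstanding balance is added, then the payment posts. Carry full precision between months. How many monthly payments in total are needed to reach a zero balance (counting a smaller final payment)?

Promo months 1–12 at r₀ = 0%/12 = 0; months 13+ at r₁ = 18%/12 = 0.015.
After month 12 (no interest yet): B = €16,290.00 − 12·€450.00 = €10,890.00.
Then at r₁ with €450.00/mo: n₂ = −ln(1 − r₁·B/P)/ln(1+r₁) ≈ 30.29 → 31 more payments.

43 payments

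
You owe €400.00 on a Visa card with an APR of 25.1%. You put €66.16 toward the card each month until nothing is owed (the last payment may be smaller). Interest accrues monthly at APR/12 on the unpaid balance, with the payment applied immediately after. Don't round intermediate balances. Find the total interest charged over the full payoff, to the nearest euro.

€32

Monthly rate r = 25.1%/12 = 2.09167% = 0.0209167.
Payoff takes n = ⌈−ln(1 − rB₀/P)/ln(1+r)⌉ = ⌈6.531⌉ = 7 payments; the last is €35.32.
Total paid = 6·€66.16 + €35.32 = €432.28.
Total interest = total paid − principal = €432.28 − €400.00 = €32.28.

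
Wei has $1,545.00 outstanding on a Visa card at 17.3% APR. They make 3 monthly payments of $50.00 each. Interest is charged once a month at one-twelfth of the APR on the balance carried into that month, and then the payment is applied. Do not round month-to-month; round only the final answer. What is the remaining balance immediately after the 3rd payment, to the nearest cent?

Monthly rate r = 17.3%/12 = 1.44167% = 0.0144167.
Each month: B ← B·(1+r) − $50.00.
Month 1: interest $22.27; balance after payment $1,517.27.
Month 2: interest $21.87; balance after payment $1,489.15.
Month 3: interest $21.47; balance after payment $1,460.62.

$1,460.62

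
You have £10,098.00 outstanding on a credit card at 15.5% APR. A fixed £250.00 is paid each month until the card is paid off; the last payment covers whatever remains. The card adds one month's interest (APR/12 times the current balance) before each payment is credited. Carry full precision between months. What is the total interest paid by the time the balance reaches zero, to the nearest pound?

£4,270

Monthly rate r = 15.5%/12 = 1.29167% = 0.0129167.
Payoff takes n = ⌈−ln(1 − rB₀/P)/ln(1+r)⌉ = ⌈57.471⌉ = 58 payments; the last is £118.14.
Total paid = 57·£250.00 + £118.14 = £14,368.14.
Total interest = total paid − principal = £14,368.14 − £10,098.00 = £4,270.14.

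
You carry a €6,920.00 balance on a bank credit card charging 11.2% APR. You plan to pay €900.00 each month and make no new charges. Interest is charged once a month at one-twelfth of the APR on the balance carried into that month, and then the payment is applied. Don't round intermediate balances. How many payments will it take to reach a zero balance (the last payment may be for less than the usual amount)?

Monthly rate r = 11.2%/12 = 0.933333% = 0.00933333.
Recurrence: B ← B·(1+r) − €900.00.
Month 1: interest €64.59; balance after payment €6,084.59.
Month 2: interest €56.79; balance after payment €5,241.38.
Closed form: n = −ln(1 − rB₀/P)/ln(1+r) = −ln(0.92824)/ln(1.00933) ≈ 8.016, so the balance reaches zero during payment 9.

9 payments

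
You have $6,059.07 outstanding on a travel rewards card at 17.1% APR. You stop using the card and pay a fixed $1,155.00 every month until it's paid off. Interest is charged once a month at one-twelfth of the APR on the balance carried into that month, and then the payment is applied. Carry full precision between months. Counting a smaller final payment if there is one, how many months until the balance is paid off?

Monthly rate r = 17.1%/12 = 1.425% = 0.01425.
Recurrence: B ← B·(1+r) − $1,155.00.
Month 1: interest $86.34; balance after payment $4,990.41.
Month 2: interest $71.11; balance after payment $3,906.53.
Month 3: interest $55.67; balance after payment $2,807.19.
Month 4: interest $40.00; balance after payment $1,692.20.
Month 5: interest $24.11; balance after payment $561.31.
Month 6: interest $8.00; balance after payment $0.00.

6 payments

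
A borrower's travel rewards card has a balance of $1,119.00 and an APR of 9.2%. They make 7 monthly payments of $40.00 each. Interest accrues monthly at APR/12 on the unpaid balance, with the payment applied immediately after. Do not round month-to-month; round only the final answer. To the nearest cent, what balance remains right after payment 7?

$893.93

Monthly rate r = 9.2%/12 = 0.766667% = 0.00766667.
Each month: B ← B·(1+r) − $40.00.
Month 1: interest $8.58; balance after payment $1,087.58.
Month 2: interest $8.34; balance after payment $1,055.92.
Month 3: interest $8.10; balance after payment $1,024.01.
Month 4: interest $7.85; balance after payment $991.86.
Month 5: interest $7.60; balance after payment $959.47.
Month 6: interest $7.36; balance after payment $926.82.
Month 7: interest $7.11; balance after payment $893.93.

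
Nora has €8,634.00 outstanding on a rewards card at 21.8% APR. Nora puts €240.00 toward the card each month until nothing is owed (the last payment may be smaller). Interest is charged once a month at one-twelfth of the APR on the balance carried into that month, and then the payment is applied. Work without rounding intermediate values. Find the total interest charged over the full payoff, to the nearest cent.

€5,496.78

Monthly rate r = 21.8%/12 = 1.81667% = 0.0181667.
Payoff takes n = ⌈−ln(1 − rB₀/P)/ln(1+r)⌉ = ⌈58.877⌉ = 59 payments; the last is €210.78.
Total paid = 58·€240.00 + €210.78 = €14,130.78.
Total interest = total paid − principal = €14,130.78 − €8,634.00 = €5,496.78.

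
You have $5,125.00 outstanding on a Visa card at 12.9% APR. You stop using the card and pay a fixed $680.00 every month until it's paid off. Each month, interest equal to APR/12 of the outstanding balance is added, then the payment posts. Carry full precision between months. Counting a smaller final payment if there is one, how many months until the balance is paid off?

8 months

Monthly rate r = 12.9%/12 = 1.075% = 0.01075.
Recurrence: B ← B·(1+r) − $680.00.
Month 1: interest $55.09; balance after payment $4,500.09.
Month 2: interest $48.38; balance after payment $3,868.47.
Closed form: n = −ln(1 − rB₀/P)/ln(1+r) = −ln(0.91898)/ln(1.01075) ≈ 7.902, so the balance reaches zero during payment 8.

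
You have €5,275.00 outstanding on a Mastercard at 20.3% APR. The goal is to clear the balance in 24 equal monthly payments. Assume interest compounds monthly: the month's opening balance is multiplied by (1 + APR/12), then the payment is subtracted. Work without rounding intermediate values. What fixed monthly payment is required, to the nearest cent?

€269.25

Monthly rate r = 20.3%/12 = 1.69167% = 0.0169167.
Level-payment amortization: P = B₀·r / (1 − (1+r)^(−n)) = 5275.00·0.0169167 / (1 − 1.01692^(−24)).
Denominator 1 − (1+r)^(−24) = 0.331423304.
P = 89.2354 / 0.331423304 ≈ 269.25.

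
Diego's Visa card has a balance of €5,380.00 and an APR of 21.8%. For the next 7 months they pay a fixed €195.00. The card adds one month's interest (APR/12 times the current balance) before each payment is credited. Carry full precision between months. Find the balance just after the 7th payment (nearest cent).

€4,660.91

Monthly rate r = 21.8%/12 = 1.81667% = 0.0181667.
Each month: B ← B·(1+r) − €195.00.
Month 1: interest €97.74; balance after payment €5,282.74.
Month 2: interest €95.97; balance after payment €5,183.71.
Month 3: interest €94.17; balance after payment €5,082.88.
Month 4: interest €92.34; balance after payment €4,980.22.
Month 5: interest €90.47; balance after payment €4,875.69.
Month 6: interest €88.58; balance after payment €4,769.26.
Month 7: interest €86.64; balance after payment €4,660.91.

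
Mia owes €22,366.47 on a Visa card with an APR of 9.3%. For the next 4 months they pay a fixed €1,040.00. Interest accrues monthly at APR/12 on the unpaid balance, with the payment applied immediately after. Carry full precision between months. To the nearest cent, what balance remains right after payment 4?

Monthly rate r = 9.3%/12 = 0.775% = 0.00775.
Each month: B ← B·(1+r) − €1,040.00.
Month 1: interest €173.34; balance after payment €21,499.81.
Month 2: interest €166.62; balance after payment €20,626.43.
Month 3: interest €159.85; balance after payment €19,746.29.
Month 4: interest €153.03; balance after payment €18,859.32.

€18,859.32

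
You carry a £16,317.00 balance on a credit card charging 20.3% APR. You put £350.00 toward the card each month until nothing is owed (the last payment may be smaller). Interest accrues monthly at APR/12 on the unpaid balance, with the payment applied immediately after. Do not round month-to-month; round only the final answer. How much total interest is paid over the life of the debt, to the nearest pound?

Monthly rate r = 20.3%/12 = 1.69167% = 0.0169167.
Payoff takes n = ⌈−ln(1 − rB₀/P)/ln(1+r)⌉ = ⌈92.653⌉ = 93 payments; the last is £229.07.
Total paid = 92·£350.00 + £229.07 = £32,429.07.
Total interest = total paid − principal = £32,429.07 − £16,317.00 = £16,112.07.

£16,112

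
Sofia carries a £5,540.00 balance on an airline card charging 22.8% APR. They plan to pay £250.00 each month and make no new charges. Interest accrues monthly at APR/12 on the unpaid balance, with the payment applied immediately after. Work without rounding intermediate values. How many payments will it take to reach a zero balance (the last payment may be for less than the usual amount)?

30 payments

Monthly rate r = 22.8%/12 = 1.9% = 0.019.
Recurrence: B ← B·(1+r) − £250.00.
Month 1: interest £105.26; balance after payment £5,395.26.
Month 2: interest £102.51; balance after payment £5,247.77.
Closed form: n = −ln(1 − rB₀/P)/ln(1+r) = −ln(0.57896)/ln(1.019) ≈ 29.037, so the balance reaches zero during payment 30.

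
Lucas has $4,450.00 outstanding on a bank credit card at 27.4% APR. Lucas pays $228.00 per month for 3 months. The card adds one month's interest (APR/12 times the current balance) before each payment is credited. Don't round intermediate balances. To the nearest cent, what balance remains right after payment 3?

$4,062.10

Monthly rate r = 27.4%/12 = 2.28333% = 0.0228333.
Each month: B ← B·(1+r) − $228.00.
Month 1: interest $101.61; balance after payment $4,323.61.
Month 2: interest $98.72; balance after payment $4,194.33.
Month 3: interest $95.77; balance after payment $4,062.10.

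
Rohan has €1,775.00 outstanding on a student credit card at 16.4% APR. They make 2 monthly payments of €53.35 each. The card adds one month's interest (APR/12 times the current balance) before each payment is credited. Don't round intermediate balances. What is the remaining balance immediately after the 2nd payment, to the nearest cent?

€1,716.42

Monthly rate r = 16.4%/12 = 1.36667% = 0.0136667.
Each month: B ← B·(1+r) − €53.35.
Month 1: interest €24.26; balance after payment €1,745.91.
Month 2: interest €23.86; balance after payment €1,716.42.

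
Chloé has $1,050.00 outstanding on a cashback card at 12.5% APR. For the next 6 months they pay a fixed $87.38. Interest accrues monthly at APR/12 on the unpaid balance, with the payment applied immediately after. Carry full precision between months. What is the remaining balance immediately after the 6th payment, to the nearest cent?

Monthly rate r = 12.5%/12 = 1.04167% = 0.0104167.
Each month: B ← B·(1+r) − $87.38.
Month 1: interest $10.94; balance after payment $973.56.
Month 2: interest $10.14; balance after payment $896.32.
Month 3: interest $9.34; balance after payment $818.28.
Month 4: interest $8.52; balance after payment $739.42.
Month 5: interest $7.70; balance after payment $659.74.
Month 6: interest $6.87; balance after payment $579.23.

$579.23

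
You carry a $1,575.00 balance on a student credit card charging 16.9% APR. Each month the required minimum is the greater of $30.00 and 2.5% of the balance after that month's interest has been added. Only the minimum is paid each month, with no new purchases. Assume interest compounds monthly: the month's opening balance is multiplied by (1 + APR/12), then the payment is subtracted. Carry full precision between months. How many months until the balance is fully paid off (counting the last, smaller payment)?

84 months

Monthly rate r = 16.9%/12 = 1.40833% = 0.0140833.
While 2.5% of the post-interest balance exceeds $30.00, each month B ← (B·(1+r))·(1 − 0.025), i.e. B shrinks by the factor (1+r)·0.975 = 0.98873.
This holds for months 1–26. Entering month 27 the balance is $1,173.05; 2.5% of the post-interest balance is now below $30.00, so the flat $30.00 minimum applies from here.
From month 27 a fixed $30.00 at rate r clears $1,173.05 in 58 more payments. Total: 26 + 58 = 84 months.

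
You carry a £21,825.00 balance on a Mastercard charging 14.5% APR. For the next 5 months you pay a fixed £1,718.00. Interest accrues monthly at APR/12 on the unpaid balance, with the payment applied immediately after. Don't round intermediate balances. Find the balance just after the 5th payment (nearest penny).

£14,375.73

Monthly rate r = 14.5%/12 = 1.20833% = 0.0120833.
Each month: B ← B·(1+r) − £1,718.00.
Month 1: interest £263.72; balance after payment £20,370.72.
Month 2: interest £246.15; balance after payment £18,898.86.
Month 3: interest £228.36; balance after payment £17,409.23.
Month 4: interest £210.36; balance after payment £15,901.59.
Month 5: interest £192.14; balance after payment £14,375.73.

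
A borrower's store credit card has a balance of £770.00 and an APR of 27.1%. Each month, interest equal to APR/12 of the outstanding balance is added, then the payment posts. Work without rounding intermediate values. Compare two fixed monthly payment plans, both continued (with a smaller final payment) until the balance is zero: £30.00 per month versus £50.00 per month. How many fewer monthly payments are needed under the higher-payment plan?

19 fewer payments

Monthly rate r = 27.1%/12 = 2.25833% = 0.0225833.
At £30.00/mo: n = ⌈−ln(1 − rB₀/P)/ln(1+r)⌉ = 39 payments (last £24.26); total interest = total paid − £770.00 = £394.26.
At £50.00/mo: 20 payments (last £6.94); total interest £186.94.
Payments saved = 39 − 20 = 19.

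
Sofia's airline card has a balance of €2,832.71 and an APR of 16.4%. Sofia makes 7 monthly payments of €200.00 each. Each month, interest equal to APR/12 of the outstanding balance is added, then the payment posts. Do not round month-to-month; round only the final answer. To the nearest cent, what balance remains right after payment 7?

€1,656.35

Monthly rate r = 16.4%/12 = 1.36667% = 0.0136667.
Each month: B ← B·(1+r) − €200.00.
Month 1: interest €38.71; balance after payment €2,671.42.
Month 2: interest €36.51; balance after payment €2,507.93.
Month 3: interest €34.28; balance after payment €2,342.21.
Month 4: interest €32.01; balance after payment €2,174.22.
Month 5: interest €29.71; balance after payment €2,003.93.
Month 6: interest €27.39; balance after payment €1,831.32.
Month 7: interest €25.03; balance after payment €1,656.35.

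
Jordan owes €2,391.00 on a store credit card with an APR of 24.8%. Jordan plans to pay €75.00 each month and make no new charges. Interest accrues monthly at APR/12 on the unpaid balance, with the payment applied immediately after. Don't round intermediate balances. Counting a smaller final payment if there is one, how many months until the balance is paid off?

Monthly rate r = 24.8%/12 = 2.06667% = 0.0206667.
Recurrence: B ← B·(1+r) − €75.00.
Month 1: interest €49.41; balance after payment €2,365.41.
Month 2: interest €48.89; balance after payment €2,339.30.
Closed form: n = −ln(1 − rB₀/P)/ln(1+r) = −ln(0.34115)/ln(1.02067) ≈ 52.573, so the balance reaches zero during payment 53.

53 months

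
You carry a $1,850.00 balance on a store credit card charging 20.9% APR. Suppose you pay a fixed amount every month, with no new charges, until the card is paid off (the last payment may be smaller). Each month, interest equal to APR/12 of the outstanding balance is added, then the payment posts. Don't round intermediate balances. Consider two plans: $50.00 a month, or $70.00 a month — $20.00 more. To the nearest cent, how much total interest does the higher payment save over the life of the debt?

Monthly rate r = 20.9%/12 = 1.74167% = 0.0174167.
At $50.00/mo: n = ⌈−ln(1 − rB₀/P)/ln(1+r)⌉ = 60 payments (last $44.23); total interest = total paid − $1,850.00 = $1,144.23.
At $70.00/mo: 36 payments (last $50.40); total interest $650.40.
Interest saved = $1,144.23 − $650.40 = $493.83.

$493.83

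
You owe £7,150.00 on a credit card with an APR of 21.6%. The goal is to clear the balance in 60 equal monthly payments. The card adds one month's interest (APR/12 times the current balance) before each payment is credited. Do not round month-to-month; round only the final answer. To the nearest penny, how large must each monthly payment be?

£195.85

Monthly rate r = 21.6%/12 = 1.8% = 0.018.
Level-payment amortization: P = B₀·r / (1 − (1+r)^(−n)) = 7150.00·0.018 / (1 − 1.018^(−60)).
Denominator 1 − (1+r)^(−60) = 0.657126974.
P = 128.7 / 0.657126974 ≈ 195.85.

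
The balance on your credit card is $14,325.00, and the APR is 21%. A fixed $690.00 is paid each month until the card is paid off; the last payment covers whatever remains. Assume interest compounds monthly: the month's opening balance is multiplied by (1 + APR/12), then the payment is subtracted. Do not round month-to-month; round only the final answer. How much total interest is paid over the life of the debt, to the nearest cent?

Monthly rate r = 21%/12 = 1.75% = 0.0175.
Payoff takes n = ⌈−ln(1 − rB₀/P)/ln(1+r)⌉ = ⌈26.024⌉ = 27 payments; the last is $16.69.
Total paid = 26·$690.00 + $16.69 = $17,956.69.
Total interest = total paid − principal = $17,956.69 − $14,325.00 = $3,631.69.

$3,631.69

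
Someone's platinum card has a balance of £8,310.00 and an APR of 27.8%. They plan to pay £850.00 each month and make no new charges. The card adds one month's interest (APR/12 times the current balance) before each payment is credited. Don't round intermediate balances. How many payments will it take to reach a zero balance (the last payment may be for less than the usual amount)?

Monthly rate r = 27.8%/12 = 2.31667% = 0.0231667.
Recurrence: B ← B·(1+r) − £850.00.
Month 1: interest £192.52; balance after payment £7,652.51.
Month 2: interest £177.28; balance after payment £6,979.80.
Closed form: n = −ln(1 − rB₀/P)/ln(1+r) = −ln(0.77351)/ln(1.02317) ≈ 11.213, so the balance reaches zero during payment 12.

12 months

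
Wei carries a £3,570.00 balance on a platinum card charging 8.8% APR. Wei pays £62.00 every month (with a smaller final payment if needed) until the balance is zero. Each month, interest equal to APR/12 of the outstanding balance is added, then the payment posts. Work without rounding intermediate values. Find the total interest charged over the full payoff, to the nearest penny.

£1,085.41

Monthly rate r = 8.8%/12 = 0.733333% = 0.00733333.
Payoff takes n = ⌈−ln(1 − rB₀/P)/ln(1+r)⌉ = ⌈75.087⌉ = 76 payments; the last is £5.41.
Total paid = 75·£62.00 + £5.41 = £4,655.41.
Total interest = total paid − principal = £4,655.41 − £3,570.00 = £1,085.41.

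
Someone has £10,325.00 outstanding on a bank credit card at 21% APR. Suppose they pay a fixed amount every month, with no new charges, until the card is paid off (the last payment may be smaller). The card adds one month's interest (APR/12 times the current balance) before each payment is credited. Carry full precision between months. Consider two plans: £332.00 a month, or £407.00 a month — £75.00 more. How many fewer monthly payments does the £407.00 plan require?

Monthly rate r = 21%/12 = 1.75% = 0.0175.
At £332.00/mo: n = ⌈−ln(1 − rB₀/P)/ln(1+r)⌉ = 46 payments (last £98.18); total interest = total paid − £10,325.00 = £4,713.18.
At £407.00/mo: 34 payments (last £338.12); total interest £3,444.12.
Payments saved = 46 − 34 = 12.

12 fewer payments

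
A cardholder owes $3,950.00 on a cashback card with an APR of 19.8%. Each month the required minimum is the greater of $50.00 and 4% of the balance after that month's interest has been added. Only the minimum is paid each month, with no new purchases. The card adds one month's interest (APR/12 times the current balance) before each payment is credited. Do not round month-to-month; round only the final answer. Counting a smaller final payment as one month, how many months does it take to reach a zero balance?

80 months

Monthly rate r = 19.8%/12 = 1.65% = 0.0165.
While 4% of the post-interest balance exceeds $50.00, each month B ← (B·(1+r))·(1 − 0.04), i.e. B shrinks by the factor (1+r)·0.96 = 0.97584.
This holds for months 1–48. Entering month 49 the balance is $1,221.15; 4% of the post-interest balance is now below $50.00, so the flat $50.00 minimum applies from here.
From month 49 a fixed $50.00 at rate r clears $1,221.15 in 32 more payments. Total: 48 + 32 = 80 months.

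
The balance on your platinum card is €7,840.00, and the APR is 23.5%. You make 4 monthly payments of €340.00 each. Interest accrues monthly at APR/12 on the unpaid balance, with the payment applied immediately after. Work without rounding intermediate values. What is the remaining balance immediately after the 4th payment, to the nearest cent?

Monthly rate r = 23.5%/12 = 1.95833% = 0.0195833.
Each month: B ← B·(1+r) − €340.00.
Month 1: interest €153.53; balance after payment €7,653.53.
Month 2: interest €149.88; balance after payment €7,463.42.
Month 3: interest €146.16; balance after payment €7,269.57.
Month 4: interest €142.36; balance after payment €7,071.94.

€7,071.94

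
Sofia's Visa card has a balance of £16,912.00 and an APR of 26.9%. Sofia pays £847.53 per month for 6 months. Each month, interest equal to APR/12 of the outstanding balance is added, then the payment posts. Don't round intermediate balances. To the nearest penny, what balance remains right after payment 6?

£13,939.19

Monthly rate r = 26.9%/12 = 2.24167% = 0.0224167.
Each month: B ← B·(1+r) − £847.53.
Month 1: interest £379.11; balance after payment £16,443.58.
Month 2: interest £368.61; balance after payment £15,964.66.
Month 3: interest £357.87; balance after payment £15,475.01.
Month 4: interest £346.90; balance after payment £14,974.37.
Month 5: interest £335.68; balance after payment £14,462.52.
Month 6: interest £324.20; balance after payment £13,939.19.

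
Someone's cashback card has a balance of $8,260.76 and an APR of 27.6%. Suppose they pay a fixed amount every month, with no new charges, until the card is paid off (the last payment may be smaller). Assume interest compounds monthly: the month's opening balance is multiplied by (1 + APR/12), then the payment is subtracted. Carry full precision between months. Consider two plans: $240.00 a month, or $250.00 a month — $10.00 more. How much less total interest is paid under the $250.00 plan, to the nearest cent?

Monthly rate r = 27.6%/12 = 2.3% = 0.023.
At $240.00/mo: n = ⌈−ln(1 − rB₀/P)/ln(1+r)⌉ = 69 payments (last $235.21); total interest = total paid − $8,260.76 = $8,294.45.
At $250.00/mo: 63 payments (last $189.91); total interest $7,429.15.
Interest saved = $8,294.45 − $7,429.15 = $865.30.

$865.30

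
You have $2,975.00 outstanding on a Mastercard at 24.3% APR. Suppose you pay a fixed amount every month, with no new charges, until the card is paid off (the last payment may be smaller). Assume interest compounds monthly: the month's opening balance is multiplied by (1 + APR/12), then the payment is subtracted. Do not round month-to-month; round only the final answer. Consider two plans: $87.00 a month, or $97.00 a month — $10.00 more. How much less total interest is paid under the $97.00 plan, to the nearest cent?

$421.70

Monthly rate r = 24.3%/12 = 2.025% = 0.02025.
At $87.00/mo: n = ⌈−ln(1 − rB₀/P)/ln(1+r)⌉ = 59 payments (last $71.19); total interest = total paid − $2,975.00 = $2,142.19.
At $97.00/mo: 49 payments (last $39.49); total interest $1,720.49.
Interest saved = $2,142.19 − $1,720.49 = $421.70.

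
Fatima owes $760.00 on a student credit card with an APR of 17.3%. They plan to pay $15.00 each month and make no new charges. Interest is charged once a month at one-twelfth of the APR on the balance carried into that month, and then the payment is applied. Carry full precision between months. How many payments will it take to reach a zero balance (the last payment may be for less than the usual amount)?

92 payments

Monthly rate r = 17.3%/12 = 1.44167% = 0.0144167.
Recurrence: B ← B·(1+r) − $15.00.
Month 1: interest $10.96; balance after payment $755.96.
Month 2: interest $10.90; balance after payment $751.86.
Closed form: n = −ln(1 − rB₀/P)/ln(1+r) = −ln(0.26956)/ln(1.01442) ≈ 91.589, so the balance reaches zero during payment 92.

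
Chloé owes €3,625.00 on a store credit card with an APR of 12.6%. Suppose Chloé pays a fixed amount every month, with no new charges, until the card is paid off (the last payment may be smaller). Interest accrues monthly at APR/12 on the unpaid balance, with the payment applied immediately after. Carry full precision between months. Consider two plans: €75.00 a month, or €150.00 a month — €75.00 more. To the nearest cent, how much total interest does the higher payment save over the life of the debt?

€882.30

Monthly rate r = 12.6%/12 = 1.05% = 0.0105.
At €75.00/mo: n = ⌈−ln(1 − rB₀/P)/ln(1+r)⌉ = 68 payments (last €60.58); total interest = total paid − €3,625.00 = €1,460.58.
At €150.00/mo: 29 payments (last €3.28); total interest €578.28.
Interest saved = €1,460.58 − €578.28 = €882.30.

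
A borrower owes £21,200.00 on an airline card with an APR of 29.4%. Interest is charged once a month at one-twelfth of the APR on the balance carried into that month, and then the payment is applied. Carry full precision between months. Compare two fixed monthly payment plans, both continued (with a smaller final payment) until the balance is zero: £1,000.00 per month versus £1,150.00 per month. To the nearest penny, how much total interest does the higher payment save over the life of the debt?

£1,725.16

Monthly rate r = 29.4%/12 = 2.45% = 0.0245.
At £1,000.00/mo: n = ⌈−ln(1 − rB₀/P)/ln(1+r)⌉ = 31 payments (last £274.22); total interest = total paid − £21,200.00 = £9,074.22.
At £1,150.00/mo: 25 payments (last £949.06); total interest £7,349.06.
Interest saved = £9,074.22 − £7,349.06 = £1,725.16.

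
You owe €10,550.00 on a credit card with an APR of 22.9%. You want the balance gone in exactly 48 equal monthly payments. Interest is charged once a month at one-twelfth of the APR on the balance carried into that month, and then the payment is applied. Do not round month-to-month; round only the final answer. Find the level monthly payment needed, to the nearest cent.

€337.57

Monthly rate r = 22.9%/12 = 1.90833% = 0.0190833.
Level-payment amortization: P = B₀·r / (1 − (1+r)^(−n)) = 10550.00·0.0190833 / (1 − 1.01908^(−48)).
Denominator 1 − (1+r)^(−48) = 0.596415526.
P = 201.329 / 0.596415526 ≈ 337.57.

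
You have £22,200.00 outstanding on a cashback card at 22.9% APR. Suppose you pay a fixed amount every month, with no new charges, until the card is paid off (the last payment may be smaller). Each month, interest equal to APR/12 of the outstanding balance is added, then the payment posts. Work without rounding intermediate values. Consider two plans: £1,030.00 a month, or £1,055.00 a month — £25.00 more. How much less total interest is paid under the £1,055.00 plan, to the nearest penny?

Monthly rate r = 22.9%/12 = 1.90833% = 0.0190833.
At £1,030.00/mo: n = ⌈−ln(1 − rB₀/P)/ln(1+r)⌉ = 29 payments (last £30.68); total interest = total paid − £22,200.00 = £6,670.68.
At £1,055.00/mo: 28 payments (last £171.03); total interest £6,456.03.
Interest saved = £6,670.68 − £6,456.03 = £214.65.

£214.65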